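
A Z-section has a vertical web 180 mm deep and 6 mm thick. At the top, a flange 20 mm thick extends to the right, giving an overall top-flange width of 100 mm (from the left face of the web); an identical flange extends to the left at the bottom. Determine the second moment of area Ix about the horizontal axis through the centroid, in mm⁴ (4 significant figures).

Ix ≈ 2.711 × 10⁷ mm⁴

Split into non-overlapping primitives; take the origin at the lower-left of the bounding box.
Web: 6 × 180, A = 1 080 mm², y = 90 mm, Ī = 2 916 000 mm⁴.
Top flange (beyond web): 94 × 20, A = 1 880 mm², y = 170 mm, Ī = 62666.7 mm⁴.
Bottom flange (beyond web): 94 × 20, A = 1 880 mm², y = 10 mm, Ī = 62666.7 mm⁴.
Centroid: ȳ = ΣA·y / ΣA = 90 mm.
Transfer each piece to the horizontal axis through the centroid using Ī + A·d² with d = y − 90:
  web: d = 0 mm → contributes +2 916 000 mm⁴
  top flange (beyond web): d = 80 mm → contributes +12 094 667 mm⁴
  bottom flange (beyond web): d = -80 mm → contributes +12 094 667 mm⁴
Total I = 27 105 333 mm⁴.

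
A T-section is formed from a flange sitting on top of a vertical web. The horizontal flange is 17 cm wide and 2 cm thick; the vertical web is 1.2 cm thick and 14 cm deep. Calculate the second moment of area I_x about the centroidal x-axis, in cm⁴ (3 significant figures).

Split into non-overlapping primitives; take the origin at the lower-left of the bounding box.
Flange: 17 × 2, A = 34 cm², y = 15 cm, Ī = 11.333 cm⁴.
Web: 1.2 × 14, A = 16.8 cm², y = 7 cm, Ī = 274.4 cm⁴.
Centroid: ȳ = ΣA·y / ΣA = 12.354 cm.
Transfer each piece to the centroidal x-axis using Ī + A·d² with d = y − 12.354:
  flange: d = 2.6457 cm → contributes +249.32 cm⁴
  web: d = -5.3543 cm → contributes +756.04 cm⁴
Total I = 1005.4 cm⁴.

I_x ≈ 1010 cm⁴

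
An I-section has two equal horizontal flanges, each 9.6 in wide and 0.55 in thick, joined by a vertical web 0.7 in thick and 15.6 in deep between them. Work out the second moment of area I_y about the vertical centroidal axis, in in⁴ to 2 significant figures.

I_y ≈ 82 in⁴

Treat the section as a set of non-overlapping primitives; coordinates are from the bounding-box lower-left.
Bottom flange: 9.6 × 0.55, A = 5.28 in², x = 4.8 in, Ī = 40.55 in⁴.
Web: 0.7 × 15.6, A = 10.92 in², x = 4.8 in, Ī = 0.4459 in⁴.
Top flange: 9.6 × 0.55, A = 5.28 in², x = 4.8 in, Ī = 40.55 in⁴.
By symmetry the centroid is at mid-width, x̄ = 4.8 in.
All pieces are centred on the vertical centroidal axis, so I = ΣĪ = 81.55 in⁴.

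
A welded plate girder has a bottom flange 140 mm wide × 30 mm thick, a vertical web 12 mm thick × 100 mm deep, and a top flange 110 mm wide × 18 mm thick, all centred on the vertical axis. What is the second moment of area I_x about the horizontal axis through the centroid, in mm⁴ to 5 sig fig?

I_x ≈ 2.2701 × 10⁷ mm⁴

Decompose the section into non-overlapping parts with the origin at the bottom-left of its bounding rectangle.
Bottom plate: 140 × 30, A = 4 200 mm², y = 15 mm, Ī = 315 000 mm⁴.
Web plate: 12 × 100, A = 1 200 mm², y = 80 mm, Ī = 1 000 000 mm⁴.
Top plate: 110 × 18, A = 1 980 mm², y = 139 mm, Ī = 53 460 mm⁴.
Centroid: ȳ = ΣA·y / ΣA = 58.8374 mm.
Transfer each piece to the horizontal axis through the centroid using Ī + A·d² with d = y − 58.8374:
  bottom plate: d = -43.8374 mm → contributes +8 386 213 mm⁴
  web plate: d = 21.1626 mm → contributes +1 537 427 mm⁴
  top plate: d = 80.1626 mm → contributes +12 777 025 mm⁴
Total I = 22 700 665 mm⁴.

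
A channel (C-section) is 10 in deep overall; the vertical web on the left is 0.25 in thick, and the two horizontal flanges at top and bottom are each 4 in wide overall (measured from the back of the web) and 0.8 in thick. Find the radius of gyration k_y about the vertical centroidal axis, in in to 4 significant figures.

Treat the section as a set of non-overlapping primitives; coordinates are from the bounding-box lower-left.
Web: 0.25 × 10, A = 2.5 in², x = 0.125 in, Ī = 0.0130208 in⁴.
Top flange (beyond web): 3.75 × 0.8, A = 3 in², x = 2.125 in, Ī = 3.51563 in⁴.
Bottom flange (beyond web): 3.75 × 0.8, A = 3 in², x = 2.125 in, Ī = 3.51563 in⁴.
Centroid: x̄ = ΣA·x / ΣA = 1.53676 in.
Transfer each piece to the vertical centroidal axis using Ī + A·d² with d = x − 1.53676:
  web: d = -1.41176 in → contributes +4.99572 in⁴
  top flange (beyond web): d = 0.588235 in → contributes +4.55369 in⁴
  bottom flange (beyond web): d = 0.588235 in → contributes +4.55369 in⁴
Total I = 14.1031 in⁴.
Radius of gyration: k = √(I/A) = √(14.1031 / 8.5) = 1.28809 in.

k_y ≈ 1.288 in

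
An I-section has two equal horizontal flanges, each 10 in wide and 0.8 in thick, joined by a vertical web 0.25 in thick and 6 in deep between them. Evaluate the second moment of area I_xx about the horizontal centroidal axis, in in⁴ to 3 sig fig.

I_xx ≈ 190 in⁴

Break the section into simple shapes (no overlaps), measuring from the bottom-left corner of the bounding box.
Bottom flange: 10 × 0.8, A = 8 in², y = 0.4 in, Ī = 0.42667 in⁴.
Web: 0.25 × 6, A = 1.5 in², y = 3.8 in, Ī = 4.5 in⁴.
Top flange: 10 × 0.8, A = 8 in², y = 7.2 in, Ī = 0.42667 in⁴.
By symmetry the centroid is at mid-height, ȳ = 3.8 in.
Transfer each piece to the horizontal centroidal axis using Ī + A·d² with d = y − 3.8:
  bottom flange: d = -3.4 in → contributes +92.907 in⁴
  web: d = 0 in → contributes +4.5 in⁴
  top flange: d = 3.4 in → contributes +92.907 in⁴
Total I = 190.31 in⁴.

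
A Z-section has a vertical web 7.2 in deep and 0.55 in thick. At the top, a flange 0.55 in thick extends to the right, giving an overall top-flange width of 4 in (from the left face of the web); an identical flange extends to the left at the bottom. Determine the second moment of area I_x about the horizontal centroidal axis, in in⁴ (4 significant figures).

Treat the section as a set of non-overlapping primitives; coordinates are from the bounding-box lower-left.
Web: 0.55 × 7.2, A = 3.96 in², y = 3.6 in, Ī = 17.1072 in⁴.
Top flange (beyond web): 3.45 × 0.55, A = 1.8975 in², y = 6.925 in, Ī = 0.0478328 in⁴.
Bottom flange (beyond web): 3.45 × 0.55, A = 1.8975 in², y = 0.275 in, Ī = 0.0478328 in⁴.
Centroid: ȳ = ΣA·y / ΣA = 3.6 in.
Transfer each piece to the horizontal centroidal axis using Ī + A·d² with d = y − 3.6:
  web: d = 0 in → contributes +17.1072 in⁴
  top flange (beyond web): d = 3.325 in → contributes +21.0259 in⁴
  bottom flange (beyond web): d = -3.325 in → contributes +21.0259 in⁴
Total I = 59.159 in⁴.

I_x ≈ 59.16 in⁴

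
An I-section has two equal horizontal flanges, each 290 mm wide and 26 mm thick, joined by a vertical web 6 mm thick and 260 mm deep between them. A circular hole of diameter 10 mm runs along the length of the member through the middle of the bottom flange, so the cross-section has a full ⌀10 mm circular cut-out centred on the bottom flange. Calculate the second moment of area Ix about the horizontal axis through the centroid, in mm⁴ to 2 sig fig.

Break the section into simple shapes (no overlaps), measuring from the bottom-left corner of the bounding box.
Bottom flange: 290 × 26, A = 7 540 mm², y = 13 mm, Ī = 424 753 mm⁴.
Web: 6 × 260, A = 1 560 mm², y = 156 mm, Ī = 8 788 000 mm⁴.
Top flange: 290 × 26, A = 7 540 mm², y = 299 mm, Ī = 424 753 mm⁴.
Hole (subtracted): ⌀10, A = 78.54 mm², y = 13 mm, Ī = 490.9 mm⁴.
Centroid: ȳ = ΣA·y / ΣA = 156.7 mm.
Transfer each piece to the horizontal axis through the centroid using Ī + A·d² with d = y − 156.7:
  bottom flange: d = -143.7 mm → contributes +156 076 076 mm⁴
  web: d = -0.6782 mm → contributes +8 788 717 mm⁴
  top flange: d = 142.3 mm → contributes +153 151 286 mm⁴
  hole: d = -143.7 mm → contributes −1 621 821 mm⁴
Total I = 316 394 259 mm⁴.

Ix ≈ 3.2 × 10⁸ mm⁴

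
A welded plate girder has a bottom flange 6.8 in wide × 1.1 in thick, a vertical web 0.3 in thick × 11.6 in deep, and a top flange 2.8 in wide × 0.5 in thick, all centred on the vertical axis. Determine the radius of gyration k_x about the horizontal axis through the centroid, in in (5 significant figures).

k_x ≈ 4.6689 in

Treat the section as a set of non-overlapping primitives; coordinates are from the bounding-box lower-left.
Bottom plate: 6.8 × 1.1, A = 7.48 in², y = 0.55 in, Ī = 0.7542333 in⁴.
Web plate: 0.3 × 11.6, A = 3.48 in², y = 6.9 in, Ī = 39.0224 in⁴.
Top plate: 2.8 × 0.5, A = 1.4 in², y = 12.95 in, Ī = 0.02916667 in⁴.
Centroid: ȳ = ΣA·y / ΣA = 3.742395 in.
Transfer each piece to the horizontal axis through the centroid using Ī + A·d² with d = y − 3.742395:
  bottom plate: d = -3.192395 in → contributes +76.98579 in⁴
  web plate: d = 3.157605 in → contributes +73.71964 in⁴
  top plate: d = 9.207605 in → contributes +118.7212 in⁴
Total I = 269.4266 in⁴.
Radius of gyration: k = √(I/A) = √(269.4266 / 12.36) = 4.668861 in.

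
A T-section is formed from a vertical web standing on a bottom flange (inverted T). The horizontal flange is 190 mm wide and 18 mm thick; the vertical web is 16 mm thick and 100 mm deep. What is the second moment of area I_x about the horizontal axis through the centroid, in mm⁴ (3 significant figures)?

Break the section into simple shapes (no overlaps), measuring from the bottom-left corner of the bounding box.
Flange: 190 × 18, A = 3 420 mm², y = 9 mm, Ī = 92 340 mm⁴.
Web: 16 × 100, A = 1 600 mm², y = 68 mm, Ī = 1 333 333 mm⁴.
Centroid: ȳ = ΣA·y / ΣA = 27.805 mm.
Transfer each piece to the horizontal axis through the centroid using Ī + A·d² with d = y − 27.805:
  flange: d = -18.805 mm → contributes +1 301 720 mm⁴
  web: d = 40.195 mm → contributes +3 918 382 mm⁴
Total I = 5 220 102 mm⁴.

I_x ≈ 5.22 × 10⁶ mm⁴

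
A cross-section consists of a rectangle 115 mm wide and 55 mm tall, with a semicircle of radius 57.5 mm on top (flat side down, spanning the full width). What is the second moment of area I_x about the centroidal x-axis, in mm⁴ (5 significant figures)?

I_x ≈ 1.0477 × 10⁷ mm⁴

Treat the section as a set of non-overlapping primitives; coordinates are from the bounding-box lower-left.
Rectangular body: 115 × 55, A = 6 325 mm², y = 27.5 mm, Ī = 1 594 427 mm⁴.
Semicircular cap: semicircle r = 57.5, A = 5193.445 mm², y = 79.40376 mm, Ī = 1 199 785 mm⁴.
Centroid: ȳ = ΣA·y / ΣA = 50.90241 mm.
Transfer each piece to the centroidal x-axis using Ī + A·d² with d = y − 50.90241:
  rectangular body: d = -23.40241 mm → contributes +5 058 456 mm⁴
  semicircular cap: d = 28.50135 mm → contributes +5 418 561 mm⁴
Total I = 10 477 018 mm⁴.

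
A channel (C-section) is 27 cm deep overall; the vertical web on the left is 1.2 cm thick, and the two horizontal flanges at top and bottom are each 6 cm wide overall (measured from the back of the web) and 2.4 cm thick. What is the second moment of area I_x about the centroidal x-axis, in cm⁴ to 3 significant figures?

I_x ≈ 5470 cm⁴

Break the section into simple shapes (no overlaps), measuring from the bottom-left corner of the bounding box.
Web: 1.2 × 27, A = 32.4 cm², y = 13.5 cm, Ī = 1968.3 cm⁴.
Top flange (beyond web): 4.8 × 2.4, A = 11.52 cm², y = 25.8 cm, Ī = 5.5296 cm⁴.
Bottom flange (beyond web): 4.8 × 2.4, A = 11.52 cm², y = 1.2 cm, Ī = 5.5296 cm⁴.
By symmetry the centroid is at mid-height, ȳ = 13.5 cm.
Transfer each piece to the centroidal x-axis using Ī + A·d² with d = y − 13.5:
  web: d = 0 cm → contributes +1968.3 cm⁴
  top flange (beyond web): d = 12.3 cm → contributes +1748.4 cm⁴
  bottom flange (beyond web): d = -12.3 cm → contributes +1748.4 cm⁴
Total I = 5465.1 cm⁴.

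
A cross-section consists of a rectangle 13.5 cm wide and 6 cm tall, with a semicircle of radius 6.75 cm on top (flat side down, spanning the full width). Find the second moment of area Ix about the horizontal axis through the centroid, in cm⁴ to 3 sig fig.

Decompose the section into non-overlapping parts with the origin at the bottom-left of its bounding rectangle.
Rectangular body: 13.5 × 6, A = 81 cm², y = 3 cm, Ī = 243 cm⁴.
Semicircular cap: semicircle r = 6.75, A = 71.569 cm², y = 8.8648 cm, Ī = 227.85 cm⁴.
Centroid: ȳ = ΣA·y / ΣA = 5.7511 cm.
Transfer each piece to the horizontal axis through the centroid using Ī + A·d² with d = y − 5.7511:
  rectangular body: d = -2.7511 cm → contributes +856.07 cm⁴
  semicircular cap: d = 3.1137 cm → contributes +921.7 cm⁴
Total I = 1777.8 cm⁴.

Ix ≈ 1780 cm⁴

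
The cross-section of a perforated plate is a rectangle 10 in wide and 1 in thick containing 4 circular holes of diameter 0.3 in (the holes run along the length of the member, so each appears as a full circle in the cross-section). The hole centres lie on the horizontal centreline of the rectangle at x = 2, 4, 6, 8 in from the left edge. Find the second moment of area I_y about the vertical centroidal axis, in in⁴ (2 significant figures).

I_y ≈ 82 in⁴

Split into non-overlapping primitives; take the origin at the lower-left of the bounding box.
Plate: 10 × 1, A = 10 in², x = 5 in, Ī = 83.33 in⁴.
Hole 1 (subtracted): ⌀0.3, A = 0.07069 in², x = 2 in, Ī = 0.0003976 in⁴.
Hole 2 (subtracted): ⌀0.3, A = 0.07069 in², x = 4 in, Ī = 0.0003976 in⁴.
Hole 3 (subtracted): ⌀0.3, A = 0.07069 in², x = 6 in, Ī = 0.0003976 in⁴.
Hole 4 (subtracted): ⌀0.3, A = 0.07069 in², x = 8 in, Ī = 0.0003976 in⁴.
By symmetry the centroid is at mid-width, x̄ = 5 in.
Transfer each piece to the vertical centroidal axis using Ī + A·d² with d = x − 5:
  plate: d = 0 in → contributes +83.33 in⁴
  hole 1: d = -3 in → contributes −0.6366 in⁴
  hole 2: d = -1 in → contributes −0.07108 in⁴
  hole 3: d = 1 in → contributes −0.07108 in⁴
  hole 4: d = 3 in → contributes −0.6366 in⁴
Total I = 81.92 in⁴.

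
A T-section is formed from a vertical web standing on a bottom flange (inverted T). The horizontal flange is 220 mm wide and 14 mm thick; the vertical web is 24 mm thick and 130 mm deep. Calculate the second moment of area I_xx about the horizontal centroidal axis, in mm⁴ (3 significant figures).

Split into non-overlapping primitives; take the origin at the lower-left of the bounding box.
Flange: 220 × 14, A = 3 080 mm², y = 7 mm, Ī = 50 307 mm⁴.
Web: 24 × 130, A = 3 120 mm², y = 79 mm, Ī = 4 394 000 mm⁴.
Centroid: ȳ = ΣA·y / ΣA = 43.232 mm.
Transfer each piece to the horizontal centroidal axis using Ī + A·d² with d = y − 43.232:
  flange: d = -36.232 mm → contributes +4 093 658 mm⁴
  web: d = 35.768 mm → contributes +8 385 514 mm⁴
Total I = 12 479 172 mm⁴.

I_xx ≈ 1.25 × 10⁷ mm⁴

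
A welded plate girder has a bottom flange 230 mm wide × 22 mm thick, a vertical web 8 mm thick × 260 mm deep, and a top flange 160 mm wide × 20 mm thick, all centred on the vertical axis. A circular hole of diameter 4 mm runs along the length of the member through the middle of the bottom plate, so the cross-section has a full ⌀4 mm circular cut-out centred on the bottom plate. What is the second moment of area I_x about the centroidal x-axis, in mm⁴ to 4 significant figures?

I_x ≈ 1.684 × 10⁸ mm⁴

Decompose the section into non-overlapping parts with the origin at the bottom-left of its bounding rectangle.
Bottom plate: 230 × 22, A = 5 060 mm², y = 11 mm, Ī = 204 087 mm⁴.
Web plate: 8 × 260, A = 2 080 mm², y = 152 mm, Ī = 11 717 333 mm⁴.
Top plate: 160 × 20, A = 3 200 mm², y = 292 mm, Ī = 106 667 mm⁴.
Hole (subtracted): ⌀4, A = 12.5664 mm², y = 11 mm, Ī = 12.5664 mm⁴.
Centroid: ȳ = ΣA·y / ΣA = 126.467 mm.
Transfer each piece to the centroidal x-axis using Ī + A·d² with d = y − 126.467:
  bottom plate: d = -115.467 mm → contributes +67 667 436 mm⁴
  web plate: d = 25.5328 mm → contributes +13 073 333 mm⁴
  top plate: d = 165.533 mm → contributes +87 790 196 mm⁴
  hole: d = -115.467 mm → contributes −167 556 mm⁴
Total I = 168 363 409 mm⁴.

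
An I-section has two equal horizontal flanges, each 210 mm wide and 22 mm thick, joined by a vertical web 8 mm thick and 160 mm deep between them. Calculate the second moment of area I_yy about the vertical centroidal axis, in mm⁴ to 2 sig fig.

Decompose the section into non-overlapping parts with the origin at the bottom-left of its bounding rectangle.
Bottom flange: 210 × 22, A = 4 620 mm², x = 105 mm, Ī = 16 978 500 mm⁴.
Web: 8 × 160, A = 1 280 mm², x = 105 mm, Ī = 6 827 mm⁴.
Top flange: 210 × 22, A = 4 620 mm², x = 105 mm, Ī = 16 978 500 mm⁴.
By symmetry the centroid is at mid-width, x̄ = 105 mm.
All pieces are centred on the vertical centroidal axis, so I = ΣĪ = 33 963 827 mm⁴.

I_yy ≈ 3.4 × 10⁷ mm⁴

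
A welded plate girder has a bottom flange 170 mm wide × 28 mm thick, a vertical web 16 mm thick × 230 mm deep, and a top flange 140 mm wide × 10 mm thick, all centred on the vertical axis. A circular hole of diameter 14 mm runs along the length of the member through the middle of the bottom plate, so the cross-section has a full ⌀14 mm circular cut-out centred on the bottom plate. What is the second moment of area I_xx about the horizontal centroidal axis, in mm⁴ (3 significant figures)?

I_xx ≈ 9.46 × 10⁷ mm⁴

Treat the section as a set of non-overlapping primitives; coordinates are from the bounding-box lower-left.
Bottom plate: 170 × 28, A = 4 760 mm², y = 14 mm, Ī = 310 987 mm⁴.
Web plate: 16 × 230, A = 3 680 mm², y = 143 mm, Ī = 16 222 667 mm⁴.
Top plate: 140 × 10, A = 1 400 mm², y = 263 mm, Ī = 11 667 mm⁴.
Hole (subtracted): ⌀14, A = 153.94 mm², y = 14 mm, Ī = 1885.7 mm⁴.
Centroid: ȳ = ΣA·y / ΣA = 99 mm.
Transfer each piece to the horizontal centroidal axis using Ī + A·d² with d = y − 99:
  bottom plate: d = -85 mm → contributes +34 702 382 mm⁴
  web plate: d = 44 mm → contributes +23 346 988 mm⁴
  top plate: d = 164 mm → contributes +37 665 842 mm⁴
  hole: d = -85 mm → contributes −1 114 101 mm⁴
Total I = 94 601 112 mm⁴.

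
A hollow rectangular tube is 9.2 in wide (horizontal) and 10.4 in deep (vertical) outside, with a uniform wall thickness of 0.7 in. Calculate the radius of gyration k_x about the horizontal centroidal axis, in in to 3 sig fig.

k_x ≈ 3.91 in

Decompose the section into non-overlapping parts with the origin at the bottom-left of its bounding rectangle.
Outer rectangle: 9.2 × 10.4, A = 95.68 in², y = 5.2 in, Ī = 862.4 in⁴.
Inner void (subtracted): 7.8 × 9, A = 70.2 in², y = 5.2 in, Ī = 473.85 in⁴.
By symmetry the centroid is at mid-height, ȳ = 5.2 in.
All pieces are centred on the horizontal centroidal axis, so I = ΣĪ (holes subtracted) = 388.55 in⁴.
Radius of gyration: k = √(I/A) = √(388.55 / 25.48) = 3.905 in.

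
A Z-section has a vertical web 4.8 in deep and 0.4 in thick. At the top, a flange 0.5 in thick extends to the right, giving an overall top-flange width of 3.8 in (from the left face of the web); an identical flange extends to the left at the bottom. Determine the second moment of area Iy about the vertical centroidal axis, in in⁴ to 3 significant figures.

Break the section into simple shapes (no overlaps), measuring from the bottom-left corner of the bounding box.
Web: 0.4 × 4.8, A = 1.92 in², x = 3.6 in, Ī = 0.0256 in⁴.
Top flange (beyond web): 3.4 × 0.5, A = 1.7 in², x = 5.5 in, Ī = 1.6377 in⁴.
Bottom flange (beyond web): 3.4 × 0.5, A = 1.7 in², x = 1.7 in, Ī = 1.6377 in⁴.
Centroid: x̄ = ΣA·x / ΣA = 3.6 in.
Transfer each piece to the vertical centroidal axis using Ī + A·d² with d = x − 3.6:
  web: d = 0 in → contributes +0.0256 in⁴
  top flange (beyond web): d = 1.9 in → contributes +7.7747 in⁴
  bottom flange (beyond web): d = -1.9 in → contributes +7.7747 in⁴
Total I = 15.575 in⁴.

Iy ≈ 15.6 in⁴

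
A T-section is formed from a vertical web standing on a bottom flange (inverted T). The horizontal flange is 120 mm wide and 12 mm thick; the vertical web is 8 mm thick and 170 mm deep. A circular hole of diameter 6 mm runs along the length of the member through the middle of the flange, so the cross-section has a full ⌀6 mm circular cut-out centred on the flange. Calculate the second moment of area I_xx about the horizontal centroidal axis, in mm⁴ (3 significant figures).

Decompose the section into non-overlapping parts with the origin at the bottom-left of its bounding rectangle.
Flange: 120 × 12, A = 1 440 mm², y = 6 mm, Ī = 17 280 mm⁴.
Web: 8 × 170, A = 1 360 mm², y = 97 mm, Ī = 3 275 333 mm⁴.
Hole (subtracted): ⌀6, A = 28.274 mm², y = 6 mm, Ī = 63.617 mm⁴.
Centroid: ȳ = ΣA·y / ΣA = 50.651 mm.
Transfer each piece to the horizontal centroidal axis using Ī + A·d² with d = y − 50.651:
  flange: d = -44.651 mm → contributes +2 888 210 mm⁴
  web: d = 46.349 mm → contributes +6 196 941 mm⁴
  hole: d = -44.651 mm → contributes −56 434 mm⁴
Total I = 9 028 716 mm⁴.

I_xx ≈ 9.03 × 10⁶ mm⁴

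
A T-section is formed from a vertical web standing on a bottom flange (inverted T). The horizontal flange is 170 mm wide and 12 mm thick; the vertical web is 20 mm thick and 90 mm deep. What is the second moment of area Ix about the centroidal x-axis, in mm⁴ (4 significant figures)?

Decompose the section into non-overlapping parts with the origin at the bottom-left of its bounding rectangle.
Flange: 170 × 12, A = 2 040 mm², y = 6 mm, Ī = 24 480 mm⁴.
Web: 20 × 90, A = 1 800 mm², y = 57 mm, Ī = 1 215 000 mm⁴.
Centroid: ȳ = ΣA·y / ΣA = 29.9063 mm.
Transfer each piece to the centroidal x-axis using Ī + A·d² with d = y − 29.9063:
  flange: d = -23.9063 mm → contributes +1 190 358 mm⁴
  web: d = 27.0938 mm → contributes +2 536 328 mm⁴
Total I = 3 726 686 mm⁴.

Ix ≈ 3.727 × 10⁶ mm⁴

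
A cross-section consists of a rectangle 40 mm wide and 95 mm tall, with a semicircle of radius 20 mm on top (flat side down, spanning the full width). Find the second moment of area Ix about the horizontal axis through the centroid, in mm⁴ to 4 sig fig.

Ix ≈ 4.566 × 10⁶ mm⁴

Decompose the section into non-overlapping parts with the origin at the bottom-left of its bounding rectangle.
Rectangular body: 40 × 95, A = 3 800 mm², y = 47.5 mm, Ī = 2 857 917 mm⁴.
Semicircular cap: semicircle r = 20, A = 628.319 mm², y = 103.488 mm, Ī = 17561.1 mm⁴.
Centroid: ȳ = ΣA·y / ΣA = 55.444 mm.
Transfer each piece to the horizontal axis through the centroid using Ī + A·d² with d = y − 55.444:
  rectangular body: d = -7.94398 mm → contributes +3 097 722 mm⁴
  semicircular cap: d = 48.0443 mm → contributes +1 467 880 mm⁴
Total I = 4 565 602 mm⁴.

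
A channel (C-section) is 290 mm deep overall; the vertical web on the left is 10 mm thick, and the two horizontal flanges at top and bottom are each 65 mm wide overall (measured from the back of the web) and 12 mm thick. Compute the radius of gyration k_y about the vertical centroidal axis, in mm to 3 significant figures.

k_y ≈ 17.7 mm

Decompose the section into non-overlapping parts with the origin at the bottom-left of its bounding rectangle.
Web: 10 × 290, A = 2 900 mm², x = 5 mm, Ī = 24 167 mm⁴.
Top flange (beyond web): 55 × 12, A = 660 mm², x = 37.5 mm, Ī = 166 375 mm⁴.
Bottom flange (beyond web): 55 × 12, A = 660 mm², x = 37.5 mm, Ī = 166 375 mm⁴.
Centroid: x̄ = ΣA·x / ΣA = 15.166 mm.
Transfer each piece to the vertical centroidal axis using Ī + A·d² with d = x − 15.166:
  web: d = -10.166 mm → contributes +323 867 mm⁴
  top flange (beyond web): d = 22.334 mm → contributes +495 592 mm⁴
  bottom flange (beyond web): d = 22.334 mm → contributes +495 592 mm⁴
Total I = 1 315 051 mm⁴.
Radius of gyration: k = √(I/A) = √(1 315 051 / 4 220) = 17.653 mm.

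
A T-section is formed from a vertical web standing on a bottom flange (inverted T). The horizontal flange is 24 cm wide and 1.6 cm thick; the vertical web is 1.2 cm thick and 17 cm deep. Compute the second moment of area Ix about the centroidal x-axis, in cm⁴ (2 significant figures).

Treat the section as a set of non-overlapping primitives; coordinates are from the bounding-box lower-left.
Flange: 24 × 1.6, A = 38.4 cm², y = 0.8 cm, Ī = 8.192 cm⁴.
Web: 1.2 × 17, A = 20.4 cm², y = 10.1 cm, Ī = 491.3 cm⁴.
Centroid: ȳ = ΣA·y / ΣA = 4.027 cm.
Transfer each piece to the centroidal x-axis using Ī + A·d² with d = y − 4.027:
  flange: d = -3.227 cm → contributes +408 cm⁴
  web: d = 6.073 cm → contributes +1 244 cm⁴
Total I = 1 652 cm⁴.

Ix ≈ 1700 cm⁴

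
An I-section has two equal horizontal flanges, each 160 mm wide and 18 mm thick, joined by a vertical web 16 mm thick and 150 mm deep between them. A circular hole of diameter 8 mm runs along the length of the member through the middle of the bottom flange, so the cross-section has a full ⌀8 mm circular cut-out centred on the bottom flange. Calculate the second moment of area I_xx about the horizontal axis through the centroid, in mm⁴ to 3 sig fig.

I_xx ≈ 4.49 × 10⁷ mm⁴

Split into non-overlapping primitives; take the origin at the lower-left of the bounding box.
Bottom flange: 160 × 18, A = 2 880 mm², y = 9 mm, Ī = 77 760 mm⁴.
Web: 16 × 150, A = 2 400 mm², y = 93 mm, Ī = 4 500 000 mm⁴.
Top flange: 160 × 18, A = 2 880 mm², y = 177 mm, Ī = 77 760 mm⁴.
Hole (subtracted): ⌀8, A = 50.265 mm², y = 9 mm, Ī = 201.06 mm⁴.
Centroid: ȳ = ΣA·y / ΣA = 93.521 mm.
Transfer each piece to the horizontal axis through the centroid using Ī + A·d² with d = y − 93.521:
  bottom flange: d = -84.521 mm → contributes +20 651 730 mm⁴
  web: d = -0.52065 mm → contributes +4 500 651 mm⁴
  top flange: d = 83.479 mm → contributes +20 147 911 mm⁴
  hole: d = -84.521 mm → contributes −359 285 mm⁴
Total I = 44 941 007 mm⁴.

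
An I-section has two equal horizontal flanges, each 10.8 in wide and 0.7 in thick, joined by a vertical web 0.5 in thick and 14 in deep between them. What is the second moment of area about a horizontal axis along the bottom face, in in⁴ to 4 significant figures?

Treat the section as a set of non-overlapping primitives; coordinates are from the bounding-box lower-left.
Bottom flange: 10.8 × 0.7, A = 7.56 in², y = 0.35 in, Ī = 0.3087 in⁴.
Web: 0.5 × 14, A = 7 in², y = 7.7 in, Ī = 114.333 in⁴.
Top flange: 10.8 × 0.7, A = 7.56 in², y = 15.05 in, Ī = 0.3087 in⁴.
Transfer each piece to a horizontal axis along the bottom face using Ī + A·d² with d = y − 0:
  bottom flange: d = 0.35 in → contributes +1.2348 in⁴
  web: d = 7.7 in → contributes +529.363 in⁴
  top flange: d = 15.05 in → contributes +1712.67 in⁴
Total I = 2243.27 in⁴.

I_base ≈ 2243 in⁴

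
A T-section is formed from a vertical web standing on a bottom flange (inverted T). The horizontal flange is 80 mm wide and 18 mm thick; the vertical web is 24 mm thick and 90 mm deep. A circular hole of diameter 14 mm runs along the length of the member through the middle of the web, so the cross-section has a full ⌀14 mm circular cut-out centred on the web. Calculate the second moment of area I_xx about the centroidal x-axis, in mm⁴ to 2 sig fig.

I_xx ≈ 3.9 × 10⁶ mm⁴

Break the section into simple shapes (no overlaps), measuring from the bottom-left corner of the bounding box.
Flange: 80 × 18, A = 1 440 mm², y = 9 mm, Ī = 38 880 mm⁴.
Web: 24 × 90, A = 2 160 mm², y = 63 mm, Ī = 1 458 000 mm⁴.
Hole (subtracted): ⌀14, A = 153.9 mm², y = 63 mm, Ī = 1 886 mm⁴.
Centroid: ȳ = ΣA·y / ΣA = 40.44 mm.
Transfer each piece to the centroidal x-axis using Ī + A·d² with d = y − 40.44:
  flange: d = -31.44 mm → contributes +1 461 839 mm⁴
  web: d = 22.56 mm → contributes +2 557 816 mm⁴
  hole: d = 22.56 mm → contributes −80 267 mm⁴
Total I = 3 939 389 mm⁴.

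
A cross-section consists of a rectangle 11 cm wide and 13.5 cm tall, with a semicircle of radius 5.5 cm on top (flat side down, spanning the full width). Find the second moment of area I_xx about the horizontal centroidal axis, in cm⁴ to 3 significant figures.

Split into non-overlapping primitives; take the origin at the lower-left of the bounding box.
Rectangular body: 11 × 13.5, A = 148.5 cm², y = 6.75 cm, Ī = 2255.3 cm⁴.
Semicircular cap: semicircle r = 5.5, A = 47.517 cm², y = 15.834 cm, Ī = 100.43 cm⁴.
Centroid: ȳ = ΣA·y / ΣA = 8.9521 cm.
Transfer each piece to the horizontal centroidal axis using Ī + A·d² with d = y − 8.9521:
  rectangular body: d = -2.2021 cm → contributes +2975.5 cm⁴
  semicircular cap: d = 6.8821 cm → contributes +2 351 cm⁴
Total I = 5326.5 cm⁴.

I_xx ≈ 5330 cm⁴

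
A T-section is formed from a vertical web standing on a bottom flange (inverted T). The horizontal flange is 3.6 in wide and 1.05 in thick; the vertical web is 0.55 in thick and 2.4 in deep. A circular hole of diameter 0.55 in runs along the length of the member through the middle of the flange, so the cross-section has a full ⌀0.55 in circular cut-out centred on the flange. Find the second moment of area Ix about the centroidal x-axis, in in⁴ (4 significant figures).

Ix ≈ 3.838 in⁴

Decompose the section into non-overlapping parts with the origin at the bottom-left of its bounding rectangle.
Flange: 3.6 × 1.05, A = 3.78 in², y = 0.525 in, Ī = 0.347288 in⁴.
Web: 0.55 × 2.4, A = 1.32 in², y = 2.25 in, Ī = 0.6336 in⁴.
Hole (subtracted): ⌀0.55, A = 0.237583 in², y = 0.525 in, Ī = 0.0044918 in⁴.
Centroid: ȳ = ΣA·y / ΣA = 0.993286 in.
Transfer each piece to the centroidal x-axis using Ī + A·d² with d = y − 0.993286:
  flange: d = -0.468286 in → contributes +1.17621 in⁴
  web: d = 1.25671 in → contributes +2.71832 in⁴
  hole: d = -0.468286 in → contributes −0.0565917 in⁴
Total I = 3.83793 in⁴.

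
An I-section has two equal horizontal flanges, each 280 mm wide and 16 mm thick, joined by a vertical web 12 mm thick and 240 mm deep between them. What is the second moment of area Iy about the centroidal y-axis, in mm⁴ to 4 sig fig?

Treat the section as a set of non-overlapping primitives; coordinates are from the bounding-box lower-left.
Bottom flange: 280 × 16, A = 4 480 mm², x = 140 mm, Ī = 29 269 333 mm⁴.
Web: 12 × 240, A = 2 880 mm², x = 140 mm, Ī = 34 560 mm⁴.
Top flange: 280 × 16, A = 4 480 mm², x = 140 mm, Ī = 29 269 333 mm⁴.
By symmetry the centroid is at mid-width, x̄ = 140 mm.
All pieces are centred on the centroidal y-axis, so I = ΣĪ = 58 573 227 mm⁴.

Iy ≈ 5.857 × 10⁷ mm⁴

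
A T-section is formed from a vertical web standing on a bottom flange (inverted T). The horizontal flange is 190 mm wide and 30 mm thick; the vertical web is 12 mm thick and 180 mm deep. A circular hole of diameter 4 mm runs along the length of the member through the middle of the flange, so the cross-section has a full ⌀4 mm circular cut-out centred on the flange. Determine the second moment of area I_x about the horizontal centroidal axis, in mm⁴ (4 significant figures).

I_x ≈ 2.352 × 10⁷ mm⁴

Treat the section as a set of non-overlapping primitives; coordinates are from the bounding-box lower-left.
Flange: 190 × 30, A = 5 700 mm², y = 15 mm, Ī = 427 500 mm⁴.
Web: 12 × 180, A = 2 160 mm², y = 120 mm, Ī = 5 832 000 mm⁴.
Hole (subtracted): ⌀4, A = 12.5664 mm², y = 15 mm, Ī = 12.5664 mm⁴.
Centroid: ȳ = ΣA·y / ΣA = 43.9012 mm.
Transfer each piece to the horizontal centroidal axis using Ī + A·d² with d = y − 43.9012:
  flange: d = -28.9012 mm → contributes +5 188 582 mm⁴
  web: d = 76.0988 mm → contributes +18 340 630 mm⁴
  hole: d = -28.9012 mm → contributes −10 509 mm⁴
Total I = 23 518 702 mm⁴.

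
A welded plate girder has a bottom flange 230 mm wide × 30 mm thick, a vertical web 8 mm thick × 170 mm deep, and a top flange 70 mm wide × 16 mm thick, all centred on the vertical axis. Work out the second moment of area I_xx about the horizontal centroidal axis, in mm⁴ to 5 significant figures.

Treat the section as a set of non-overlapping primitives; coordinates are from the bounding-box lower-left.
Bottom plate: 230 × 30, A = 6 900 mm², y = 15 mm, Ī = 517 500 mm⁴.
Web plate: 8 × 170, A = 1 360 mm², y = 115 mm, Ī = 3 275 333 mm⁴.
Top plate: 70 × 16, A = 1 120 mm², y = 208 mm, Ī = 23893.33 mm⁴.
Centroid: ȳ = ΣA·y / ΣA = 52.54371 mm.
Transfer each piece to the horizontal centroidal axis using Ī + A·d² with d = y − 52.54371:
  bottom plate: d = -37.54371 mm → contributes +10 243 258 mm⁴
  web plate: d = 62.45629 mm → contributes +8 580 405 mm⁴
  top plate: d = 155.4563 mm → contributes +27 090 550 mm⁴
Total I = 45 914 214 mm⁴.

I_xx ≈ 4.5914 × 10⁷ mm⁴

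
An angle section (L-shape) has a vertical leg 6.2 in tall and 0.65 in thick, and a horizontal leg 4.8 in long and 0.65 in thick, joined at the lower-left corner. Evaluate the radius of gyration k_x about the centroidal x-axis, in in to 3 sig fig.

k_x ≈ 1.94 in

Split into non-overlapping primitives; take the origin at the lower-left of the bounding box.
Vertical leg: 0.65 × 6.2, A = 4.03 in², y = 3.1 in, Ī = 12.909 in⁴.
Horizontal leg (remainder): 4.15 × 0.65, A = 2.6975 in², y = 0.325 in, Ī = 0.094974 in⁴.
Centroid: ȳ = ΣA·y / ΣA = 1.9873 in.
Transfer each piece to the centroidal x-axis using Ī + A·d² with d = y − 1.9873:
  vertical leg: d = 1.1127 in → contributes +17.899 in⁴
  horizontal leg (remainder): d = -1.6623 in → contributes +7.549 in⁴
Total I = 25.448 in⁴.
Radius of gyration: k = √(I/A) = √(25.448 / 6.7275) = 1.9449 in.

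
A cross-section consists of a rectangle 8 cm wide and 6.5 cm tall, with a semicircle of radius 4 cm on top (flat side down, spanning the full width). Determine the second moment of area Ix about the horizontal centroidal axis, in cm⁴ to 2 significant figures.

Ix ≈ 630 cm⁴

Split into non-overlapping primitives; take the origin at the lower-left of the bounding box.
Rectangular body: 8 × 6.5, A = 52 cm², y = 3.25 cm, Ī = 183.1 cm⁴.
Semicircular cap: semicircle r = 4, A = 25.13 cm², y = 8.198 cm, Ī = 28.1 cm⁴.
Centroid: ȳ = ΣA·y / ΣA = 4.862 cm.
Transfer each piece to the horizontal centroidal axis using Ī + A·d² with d = y − 4.862:
  rectangular body: d = -1.612 cm → contributes +318.2 cm⁴
  semicircular cap: d = 3.336 cm → contributes +307.7 cm⁴
Total I = 625.9 cm⁴.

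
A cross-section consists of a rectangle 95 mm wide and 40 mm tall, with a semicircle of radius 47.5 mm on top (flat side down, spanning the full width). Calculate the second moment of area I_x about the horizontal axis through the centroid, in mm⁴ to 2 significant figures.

Treat the section as a set of non-overlapping primitives; coordinates are from the bounding-box lower-left.
Rectangular body: 95 × 40, A = 3 800 mm², y = 20 mm, Ī = 506 667 mm⁴.
Semicircular cap: semicircle r = 47.5, A = 3 544 mm², y = 60.16 mm, Ī = 558 736 mm⁴.
Centroid: ȳ = ΣA·y / ΣA = 39.38 mm.
Transfer each piece to the horizontal axis through the centroid using Ī + A·d² with d = y − 39.38:
  rectangular body: d = -19.38 mm → contributes +1 933 913 mm⁴
  semicircular cap: d = 20.78 mm → contributes +2 089 032 mm⁴
Total I = 4 022 944 mm⁴.

I_x ≈ 4.0 × 10⁶ mm⁴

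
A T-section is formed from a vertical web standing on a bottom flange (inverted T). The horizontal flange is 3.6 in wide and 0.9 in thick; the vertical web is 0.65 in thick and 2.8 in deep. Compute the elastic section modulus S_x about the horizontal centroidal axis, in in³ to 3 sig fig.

Split into non-overlapping primitives; take the origin at the lower-left of the bounding box.
Flange: 3.6 × 0.9, A = 3.24 in², y = 0.45 in, Ī = 0.2187 in⁴.
Web: 0.65 × 2.8, A = 1.82 in², y = 2.3 in, Ī = 1.1891 in⁴.
Centroid: ȳ = ΣA·y / ΣA = 1.1154 in.
Transfer each piece to the horizontal centroidal axis using Ī + A·d² with d = y − 1.1154:
  flange: d = -0.66542 in → contributes +1.6533 in⁴
  web: d = 1.1846 in → contributes +3.743 in⁴
Total I = 5.3963 in⁴.
Extreme fibre distance c = 2.5846 in; S = I/c = 2.0879 in³.

S_x ≈ 2.09 in³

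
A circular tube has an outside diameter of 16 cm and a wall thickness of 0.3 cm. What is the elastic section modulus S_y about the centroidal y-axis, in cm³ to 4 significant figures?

Treat the section as a set of non-overlapping primitives; coordinates are from the bounding-box lower-left.
Outer circle: ⌀16, A = 201.062 cm², x = 8 cm, Ī = 3216.99 cm⁴.
Bore (subtracted): ⌀15.4, A = 186.265 cm², x = 8 cm, Ī = 2760.91 cm⁴.
By symmetry the centroid is at mid-width, x̄ = 8 cm.
All pieces are centred on the centroidal y-axis, so I = ΣĪ (holes subtracted) = 456.077 cm⁴.
Extreme fibre distance c = 8 cm; S = I/c = 57.0097 cm³.

S_y ≈ 57.01 cm³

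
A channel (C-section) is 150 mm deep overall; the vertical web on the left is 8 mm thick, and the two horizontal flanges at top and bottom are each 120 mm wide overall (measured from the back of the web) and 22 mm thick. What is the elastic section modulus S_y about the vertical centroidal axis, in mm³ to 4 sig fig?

Split into non-overlapping primitives; take the origin at the lower-left of the bounding box.
Web: 8 × 150, A = 1 200 mm², x = 4 mm, Ī = 6 400 mm⁴.
Top flange (beyond web): 112 × 22, A = 2 464 mm², x = 64 mm, Ī = 2 575 701 mm⁴.
Bottom flange (beyond web): 112 × 22, A = 2 464 mm², x = 64 mm, Ī = 2 575 701 mm⁴.
Centroid: x̄ = ΣA·x / ΣA = 52.2507 mm.
Transfer each piece to the vertical centroidal axis using Ī + A·d² with d = x − 52.2507:
  web: d = -48.2507 mm → contributes +2 800 151 mm⁴
  top flange (beyond web): d = 11.7493 mm → contributes +2 915 850 mm⁴
  bottom flange (beyond web): d = 11.7493 mm → contributes +2 915 850 mm⁴
Total I = 8 631 850 mm⁴.
Extreme fibre distance c = 67.7493 mm; S = I/c = 127 409 mm³.

S_y ≈ 1.274 × 10⁵ mm³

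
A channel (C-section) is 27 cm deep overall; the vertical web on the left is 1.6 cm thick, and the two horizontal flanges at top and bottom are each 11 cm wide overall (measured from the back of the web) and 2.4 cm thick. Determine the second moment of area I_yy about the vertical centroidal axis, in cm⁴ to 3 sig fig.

I_yy ≈ 1010 cm⁴

Treat the section as a set of non-overlapping primitives; coordinates are from the bounding-box lower-left.
Web: 1.6 × 27, A = 43.2 cm², x = 0.8 cm, Ī = 9.216 cm⁴.
Top flange (beyond web): 9.4 × 2.4, A = 22.56 cm², x = 6.3 cm, Ī = 166.12 cm⁴.
Bottom flange (beyond web): 9.4 × 2.4, A = 22.56 cm², x = 6.3 cm, Ī = 166.12 cm⁴.
Centroid: x̄ = ΣA·x / ΣA = 3.6098 cm.
Transfer each piece to the vertical centroidal axis using Ī + A·d² with d = x − 3.6098:
  web: d = -2.8098 cm → contributes +350.27 cm⁴
  top flange (beyond web): d = 2.6902 cm → contributes +329.39 cm⁴
  bottom flange (beyond web): d = 2.6902 cm → contributes +329.39 cm⁴
Total I = 1009.1 cm⁴.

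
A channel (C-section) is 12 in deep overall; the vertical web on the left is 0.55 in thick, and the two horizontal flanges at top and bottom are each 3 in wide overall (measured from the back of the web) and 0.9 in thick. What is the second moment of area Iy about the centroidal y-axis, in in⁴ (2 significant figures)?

Iy ≈ 8.3 in⁴

Treat the section as a set of non-overlapping primitives; coordinates are from the bounding-box lower-left.
Web: 0.55 × 12, A = 6.6 in², x = 0.275 in, Ī = 0.1664 in⁴.
Top flange (beyond web): 2.45 × 0.9, A = 2.205 in², x = 1.775 in, Ī = 1.103 in⁴.
Bottom flange (beyond web): 2.45 × 0.9, A = 2.205 in², x = 1.775 in, Ī = 1.103 in⁴.
Centroid: x̄ = ΣA·x / ΣA = 0.8758 in.
Transfer each piece to the centroidal y-axis using Ī + A·d² with d = x − 0.8758:
  web: d = -0.6008 in → contributes +2.549 in⁴
  top flange (beyond web): d = 0.8992 in → contributes +2.886 in⁴
  bottom flange (beyond web): d = 0.8992 in → contributes +2.886 in⁴
Total I = 8.32 in⁴.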